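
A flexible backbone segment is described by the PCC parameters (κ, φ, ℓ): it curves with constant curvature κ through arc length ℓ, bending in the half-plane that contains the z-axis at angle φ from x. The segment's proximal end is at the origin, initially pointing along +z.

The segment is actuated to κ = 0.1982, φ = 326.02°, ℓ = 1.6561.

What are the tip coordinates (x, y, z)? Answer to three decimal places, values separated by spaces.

θ = κ·ℓ = 0.1982 × 1.6561 = 0.32824 rad
ρ = (1 − cos θ)/κ = (1 − 0.94661)/0.1982 = 0.26937
z = sin θ / κ = 0.32238/0.1982 = 1.62652
x = ρ cos φ = 0.26937 × cos(326.02°) = 0.22337
y = ρ sin φ = 0.26937 × sin(326.02°) = -0.15055

0.223 -0.151 1.627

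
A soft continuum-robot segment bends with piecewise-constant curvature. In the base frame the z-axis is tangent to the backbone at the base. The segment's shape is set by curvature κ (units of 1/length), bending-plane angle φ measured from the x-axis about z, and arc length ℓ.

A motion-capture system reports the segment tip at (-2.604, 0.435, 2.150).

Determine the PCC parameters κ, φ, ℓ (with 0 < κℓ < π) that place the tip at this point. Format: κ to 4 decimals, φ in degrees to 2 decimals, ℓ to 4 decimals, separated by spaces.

ρ = √(x²+y²) = √(-2.604² + 0.435²) = 2.64008
φ = atan2(y, x) mod 360° = atan2(0.435, -2.604) = 170.5163°
|p|² = ρ² + z² = 2.64008² + 2.150² = 11.59254
κ = 2ρ / |p|² = 2×2.64008 / 11.59254 = 0.45548
θ = 2·atan2(ρ, z) = 2·atan2(2.64008, 2.150) = 1.77471 rad
ℓ = θ/κ = 1.77471/0.45548 = 3.89636

0.4555 170.52 3.8964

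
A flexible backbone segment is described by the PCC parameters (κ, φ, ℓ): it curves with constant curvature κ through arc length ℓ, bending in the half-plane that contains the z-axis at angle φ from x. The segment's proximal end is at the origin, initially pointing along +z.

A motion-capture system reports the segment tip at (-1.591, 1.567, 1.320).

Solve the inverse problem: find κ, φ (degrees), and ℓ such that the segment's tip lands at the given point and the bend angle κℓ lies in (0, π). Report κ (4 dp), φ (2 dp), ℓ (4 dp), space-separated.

ρ = √(x²+y²) = √(-1.591² + 1.567²) = 2.23311
φ = atan2(y, x) mod 360° = atan2(1.567, -1.591) = 135.4354°
|p|² = ρ² + z² = 2.23311² + 1.320² = 6.72917
κ = 2ρ / |p|² = 2×2.23311 / 6.72917 = 0.66371
θ = 2·atan2(ρ, z) = 2·atan2(2.23311, 1.320) = 2.07389 rad
ℓ = θ/κ = 2.07389/0.66371 = 3.12469

0.6637 135.44 3.1247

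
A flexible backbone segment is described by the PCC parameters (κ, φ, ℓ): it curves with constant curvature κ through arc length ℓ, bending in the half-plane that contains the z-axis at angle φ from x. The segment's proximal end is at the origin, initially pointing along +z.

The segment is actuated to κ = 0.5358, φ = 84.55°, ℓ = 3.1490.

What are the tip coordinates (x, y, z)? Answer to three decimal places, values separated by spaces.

0.198 2.074 1.854

θ = κ·ℓ = 0.5358 × 3.1490 = 1.68723 rad
ρ = (1 − cos θ)/κ = (1 − -0.11617)/0.5358 = 2.08319
z = sin θ / κ = 0.99323/0.5358 = 1.85373
x = ρ cos φ = 2.08319 × cos(84.55°) = 0.19786
y = ρ sin φ = 2.08319 × sin(84.55°) = 2.07378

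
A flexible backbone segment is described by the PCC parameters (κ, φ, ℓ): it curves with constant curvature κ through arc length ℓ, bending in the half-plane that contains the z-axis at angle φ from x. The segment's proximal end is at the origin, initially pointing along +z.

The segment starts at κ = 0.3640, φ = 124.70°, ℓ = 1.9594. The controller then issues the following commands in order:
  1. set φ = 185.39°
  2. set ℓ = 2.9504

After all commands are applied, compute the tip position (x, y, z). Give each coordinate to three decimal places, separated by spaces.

-1.431 -0.135 2.415

initial: κ=0.3640, φ=124.70°, ℓ=1.9594
cmd 1: set φ=185.39° → (κ,φ,ℓ)=(0.3640,185.39°,1.9594) → tip=(-0.6667,-0.0629,1.7975)
cmd 2: set ℓ=2.9504 → (κ,φ,ℓ)=(0.3640,185.39°,2.9504) → tip=(-1.4314,-0.1351,2.4151)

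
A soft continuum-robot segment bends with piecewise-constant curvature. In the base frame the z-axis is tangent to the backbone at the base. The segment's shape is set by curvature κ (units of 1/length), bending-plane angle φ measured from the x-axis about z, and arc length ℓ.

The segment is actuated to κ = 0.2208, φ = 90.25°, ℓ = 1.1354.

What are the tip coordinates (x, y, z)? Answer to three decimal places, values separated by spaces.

-0.001 0.142 1.124

θ = κ·ℓ = 0.2208 × 1.1354 = 0.25070 rad
ρ = (1 − cos θ)/κ = (1 − 0.96874)/0.2208 = 0.14158
z = sin θ / κ = 0.24808/0.2208 = 1.12354
x = ρ cos φ = 0.14158 × cos(90.25°) = -0.00062
y = ρ sin φ = 0.14158 × sin(90.25°) = 0.14158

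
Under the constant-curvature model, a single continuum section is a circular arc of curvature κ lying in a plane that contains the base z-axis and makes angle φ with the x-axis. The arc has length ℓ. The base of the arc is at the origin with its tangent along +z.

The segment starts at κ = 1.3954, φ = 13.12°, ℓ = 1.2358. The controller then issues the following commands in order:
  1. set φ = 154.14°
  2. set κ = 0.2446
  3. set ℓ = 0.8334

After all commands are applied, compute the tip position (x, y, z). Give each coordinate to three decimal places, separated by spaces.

initial: κ=1.3954, φ=13.12°, ℓ=1.2358
cmd 1: set φ=154.14° → (κ,φ,ℓ)=(1.3954,154.14°,1.2358) → tip=(-0.7436,0.3604,0.7082)
cmd 2: set κ=0.2446 → (κ,φ,ℓ)=(0.2446,154.14°,1.2358) → tip=(-0.1668,0.0808,1.2171)
cmd 3: set ℓ=0.8334 → (κ,φ,ℓ)=(0.2446,154.14°,0.8334) → tip=(-0.0762,0.0369,0.8276)

-0.076 0.037 0.828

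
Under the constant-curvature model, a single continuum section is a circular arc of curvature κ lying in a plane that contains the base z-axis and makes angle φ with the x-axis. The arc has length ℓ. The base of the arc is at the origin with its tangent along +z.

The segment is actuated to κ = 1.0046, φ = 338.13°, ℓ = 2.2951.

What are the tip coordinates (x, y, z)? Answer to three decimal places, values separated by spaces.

1.543 -0.619 0.739

θ = κ·ℓ = 1.0046 × 2.2951 = 2.30566 rad
ρ = (1 − cos θ)/κ = (1 − -0.67048)/1.0046 = 1.66284
z = sin θ / κ = 0.74192/1.0046 = 0.73853
x = ρ cos φ = 1.66284 × cos(338.13°) = 1.54316
y = ρ sin φ = 1.66284 × sin(338.13°) = -0.61941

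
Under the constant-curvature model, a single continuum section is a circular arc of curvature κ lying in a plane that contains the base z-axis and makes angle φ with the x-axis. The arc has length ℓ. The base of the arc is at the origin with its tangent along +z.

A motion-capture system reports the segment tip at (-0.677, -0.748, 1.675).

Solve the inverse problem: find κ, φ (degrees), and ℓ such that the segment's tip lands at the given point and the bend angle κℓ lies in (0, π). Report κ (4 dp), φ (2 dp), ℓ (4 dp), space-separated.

0.5277 227.85 2.0545

ρ = √(x²+y²) = √(-0.677² + -0.748²) = 1.00888
φ = atan2(y, x) mod 360° = atan2(-0.748, -0.677) = 227.8524°
|p|² = ρ² + z² = 1.00888² + 1.675² = 3.82346
κ = 2ρ / |p|² = 2×1.00888 / 3.82346 = 0.52773
θ = 2·atan2(ρ, z) = 2·atan2(1.00888, 1.675) = 1.08424 rad
ℓ = θ/κ = 1.08424/0.52773 = 2.05453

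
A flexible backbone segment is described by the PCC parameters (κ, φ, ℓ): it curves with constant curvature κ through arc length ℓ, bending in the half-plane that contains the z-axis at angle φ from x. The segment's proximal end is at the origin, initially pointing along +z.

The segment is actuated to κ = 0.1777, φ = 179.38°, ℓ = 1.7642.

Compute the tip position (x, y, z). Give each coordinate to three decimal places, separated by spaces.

θ = κ·ℓ = 0.1777 × 1.7642 = 0.31350 rad
ρ = (1 − cos θ)/κ = (1 − 0.95126)/0.1777 = 0.27428
z = sin θ / κ = 0.30839/0.1777 = 1.73544
x = ρ cos φ = 0.27428 × cos(179.38°) = -0.27426
y = ρ sin φ = 0.27428 × sin(179.38°) = 0.00297

-0.274 0.003 1.735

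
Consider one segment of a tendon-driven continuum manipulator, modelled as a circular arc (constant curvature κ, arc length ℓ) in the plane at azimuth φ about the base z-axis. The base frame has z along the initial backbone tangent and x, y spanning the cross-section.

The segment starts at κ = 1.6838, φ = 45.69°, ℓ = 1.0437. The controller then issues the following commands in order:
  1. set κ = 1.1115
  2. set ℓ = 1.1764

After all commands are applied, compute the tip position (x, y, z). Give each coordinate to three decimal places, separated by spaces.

initial: κ=1.6838, φ=45.69°, ℓ=1.0437
cmd 1: set κ=1.1115 → (κ,φ,ℓ)=(1.1115,45.69°,1.0437) → tip=(0.3775,0.3867,0.8249)
cmd 2: set ℓ=1.1764 → (κ,φ,ℓ)=(1.1115,45.69°,1.1764) → tip=(0.4649,0.4763,0.8687)

0.465 0.476 0.869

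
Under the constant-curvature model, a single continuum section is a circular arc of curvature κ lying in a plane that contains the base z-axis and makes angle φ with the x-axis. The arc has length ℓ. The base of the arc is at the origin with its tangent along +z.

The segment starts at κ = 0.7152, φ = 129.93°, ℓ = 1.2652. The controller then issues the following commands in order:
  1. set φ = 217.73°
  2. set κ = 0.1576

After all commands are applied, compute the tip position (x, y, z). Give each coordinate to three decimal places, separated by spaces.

initial: κ=0.7152, φ=129.93°, ℓ=1.2652
cmd 1: set φ=217.73° → (κ,φ,ℓ)=(0.7152,217.73°,1.2652) → tip=(-0.4227,-0.3270,1.0995)
cmd 2: set κ=0.1576 → (κ,φ,ℓ)=(0.1576,217.73°,1.2652) → tip=(-0.0994,-0.0769,1.2568)

-0.099 -0.077 1.257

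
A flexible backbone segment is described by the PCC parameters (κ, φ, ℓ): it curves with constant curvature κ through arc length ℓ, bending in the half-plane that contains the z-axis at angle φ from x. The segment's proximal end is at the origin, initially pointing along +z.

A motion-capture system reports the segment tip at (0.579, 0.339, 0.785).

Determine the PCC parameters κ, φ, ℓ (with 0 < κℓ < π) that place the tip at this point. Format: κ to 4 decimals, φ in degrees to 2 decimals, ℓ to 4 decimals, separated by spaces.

1.2583 30.35 1.1240

ρ = √(x²+y²) = √(0.579² + 0.339²) = 0.67094
φ = atan2(y, x) mod 360° = atan2(0.339, 0.579) = 30.3486°
|p|² = ρ² + z² = 0.67094² + 0.785² = 1.06639
κ = 2ρ / |p|² = 2×0.67094 / 1.06639 = 1.25834
θ = 2·atan2(ρ, z) = 2·atan2(0.67094, 0.785) = 1.41444 rad
ℓ = θ/κ = 1.41444/1.25834 = 1.12404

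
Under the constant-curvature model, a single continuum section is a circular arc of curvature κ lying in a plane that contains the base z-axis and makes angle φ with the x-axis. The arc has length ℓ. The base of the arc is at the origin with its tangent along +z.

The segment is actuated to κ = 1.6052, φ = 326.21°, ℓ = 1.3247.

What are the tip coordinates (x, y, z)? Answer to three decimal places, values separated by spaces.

θ = κ·ℓ = 1.6052 × 1.3247 = 2.12641 rad
ρ = (1 − cos θ)/κ = (1 − -0.52746)/1.6052 = 0.95157
z = sin θ / κ = 0.84958/1.6052 = 0.52927
x = ρ cos φ = 0.95157 × cos(326.21°) = 0.79083
y = ρ sin φ = 0.95157 × sin(326.21°) = -0.52922

0.791 -0.529 0.529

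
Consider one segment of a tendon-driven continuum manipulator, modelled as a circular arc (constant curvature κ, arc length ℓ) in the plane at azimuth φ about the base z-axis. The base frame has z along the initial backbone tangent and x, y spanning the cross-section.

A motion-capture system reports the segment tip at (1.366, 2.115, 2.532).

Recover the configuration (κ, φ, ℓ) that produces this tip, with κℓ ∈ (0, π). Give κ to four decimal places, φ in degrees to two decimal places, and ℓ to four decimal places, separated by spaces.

0.3949 57.14 3.9631

ρ = √(x²+y²) = √(1.366² + 2.115²) = 2.51777
φ = atan2(y, x) mod 360° = atan2(2.115, 1.366) = 57.1431°
|p|² = ρ² + z² = 2.51777² + 2.532² = 12.75021
κ = 2ρ / |p|² = 2×2.51777 / 12.75021 = 0.39494
θ = 2·atan2(ρ, z) = 2·atan2(2.51777, 2.532) = 1.56516 rad
ℓ = θ/κ = 1.56516/0.39494 = 3.96305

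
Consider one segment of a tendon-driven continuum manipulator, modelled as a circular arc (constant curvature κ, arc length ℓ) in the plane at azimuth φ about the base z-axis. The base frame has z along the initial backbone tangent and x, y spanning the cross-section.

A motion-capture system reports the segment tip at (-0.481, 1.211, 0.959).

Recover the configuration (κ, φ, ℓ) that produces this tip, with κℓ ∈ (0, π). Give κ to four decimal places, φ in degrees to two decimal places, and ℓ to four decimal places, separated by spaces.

0.9956 111.66 1.8809

ρ = √(x²+y²) = √(-0.481² + 1.211²) = 1.30303
φ = atan2(y, x) mod 360° = atan2(1.211, -0.481) = 111.6626°
|p|² = ρ² + z² = 1.30303² + 0.959² = 2.61756
κ = 2ρ / |p|² = 2×1.30303 / 2.61756 = 0.99560
θ = 2·atan2(ρ, z) = 2·atan2(1.30303, 0.959) = 1.87266 rad
ℓ = θ/κ = 1.87266/0.99560 = 1.88093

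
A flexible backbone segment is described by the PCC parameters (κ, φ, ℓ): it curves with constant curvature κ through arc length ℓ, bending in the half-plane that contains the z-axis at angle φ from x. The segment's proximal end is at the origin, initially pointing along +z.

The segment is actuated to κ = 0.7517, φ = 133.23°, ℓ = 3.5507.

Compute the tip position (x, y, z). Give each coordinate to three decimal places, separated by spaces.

θ = κ·ℓ = 0.7517 × 3.5507 = 2.66906 rad
ρ = (1 − cos θ)/κ = (1 − -0.89042)/0.7517 = 2.51486
z = sin θ / κ = 0.45514/0.7517 = 0.60548
x = ρ cos φ = 2.51486 × cos(133.23°) = -1.72250
y = ρ sin φ = 2.51486 × sin(133.23°) = 1.83235

-1.722 1.832 0.605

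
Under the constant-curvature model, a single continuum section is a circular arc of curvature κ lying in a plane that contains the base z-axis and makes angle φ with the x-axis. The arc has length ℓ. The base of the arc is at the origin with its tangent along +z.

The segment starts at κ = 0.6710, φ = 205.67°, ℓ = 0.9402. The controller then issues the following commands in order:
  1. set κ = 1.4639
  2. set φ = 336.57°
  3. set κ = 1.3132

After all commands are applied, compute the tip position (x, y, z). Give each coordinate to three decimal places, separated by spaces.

initial: κ=0.6710, φ=205.67°, ℓ=0.9402
cmd 1: set κ=1.4639 → (κ,φ,ℓ)=(1.4639,205.67°,0.9402) → tip=(-0.4967,-0.2387,0.6702)
cmd 2: set φ=336.57° → (κ,φ,ℓ)=(1.4639,336.57°,0.9402) → tip=(0.5057,-0.2191,0.6702)
cmd 3: set κ=1.3132 → (κ,φ,ℓ)=(1.3132,336.57°,0.9402) → tip=(0.4683,-0.2029,0.7189)

0.468 -0.203 0.719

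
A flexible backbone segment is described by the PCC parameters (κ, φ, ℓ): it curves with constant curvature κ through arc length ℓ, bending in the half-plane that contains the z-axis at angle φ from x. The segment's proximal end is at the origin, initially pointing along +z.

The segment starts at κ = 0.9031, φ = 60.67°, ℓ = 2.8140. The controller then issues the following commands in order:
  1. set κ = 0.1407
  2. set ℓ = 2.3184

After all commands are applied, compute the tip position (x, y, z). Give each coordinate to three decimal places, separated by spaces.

0.184 0.327 2.278

initial: κ=0.9031, φ=60.67°, ℓ=2.8140
cmd 1: set κ=0.1407 → (κ,φ,ℓ)=(0.1407,60.67°,2.8140) → tip=(0.2693,0.4794,2.7411)
cmd 2: set ℓ=2.3184 → (κ,φ,ℓ)=(0.1407,60.67°,2.3184) → tip=(0.1836,0.3267,2.2775)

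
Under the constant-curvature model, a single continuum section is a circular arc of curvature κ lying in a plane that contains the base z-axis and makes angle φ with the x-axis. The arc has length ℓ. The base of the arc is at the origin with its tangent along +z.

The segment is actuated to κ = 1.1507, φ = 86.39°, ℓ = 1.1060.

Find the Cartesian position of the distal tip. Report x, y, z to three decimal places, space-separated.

0.039 0.613 0.831

θ = κ·ℓ = 1.1507 × 1.1060 = 1.27267 rad
ρ = (1 − cos θ)/κ = (1 − 0.29373)/1.1507 = 0.61378
z = sin θ / κ = 0.95589/1.1507 = 0.83070
x = ρ cos φ = 0.61378 × cos(86.39°) = 0.03865
y = ρ sin φ = 0.61378 × sin(86.39°) = 0.61256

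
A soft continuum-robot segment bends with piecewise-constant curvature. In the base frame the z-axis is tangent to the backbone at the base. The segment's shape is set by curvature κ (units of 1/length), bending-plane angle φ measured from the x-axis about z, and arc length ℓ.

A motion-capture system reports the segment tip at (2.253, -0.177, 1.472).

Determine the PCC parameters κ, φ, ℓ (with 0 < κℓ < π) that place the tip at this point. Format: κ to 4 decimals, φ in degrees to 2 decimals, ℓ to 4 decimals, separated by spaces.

ρ = √(x²+y²) = √(2.253² + -0.177²) = 2.25994
φ = atan2(y, x) mod 360° = atan2(-0.177, 2.253) = 355.5080°
|p|² = ρ² + z² = 2.25994² + 1.472² = 7.27412
κ = 2ρ / |p|² = 2×2.25994 / 7.27412 = 0.62136
θ = 2·atan2(ρ, z) = 2·atan2(2.25994, 1.472) = 1.98695 rad
ℓ = θ/κ = 1.98695/0.62136 = 3.19772

0.6214 355.51 3.1977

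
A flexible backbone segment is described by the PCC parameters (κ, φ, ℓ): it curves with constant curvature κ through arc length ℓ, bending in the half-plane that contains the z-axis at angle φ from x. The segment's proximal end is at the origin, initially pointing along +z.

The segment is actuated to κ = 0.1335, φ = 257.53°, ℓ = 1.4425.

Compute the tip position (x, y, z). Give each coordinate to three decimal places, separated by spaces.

θ = κ·ℓ = 0.1335 × 1.4425 = 0.19257 rad
ρ = (1 − cos θ)/κ = (1 − 0.98151)/0.1335 = 0.13847
z = sin θ / κ = 0.19139/0.1335 = 1.43360
x = ρ cos φ = 0.13847 × cos(257.53°) = -0.02990
y = ρ sin φ = 0.13847 × sin(257.53°) = -0.13520

-0.030 -0.135 1.434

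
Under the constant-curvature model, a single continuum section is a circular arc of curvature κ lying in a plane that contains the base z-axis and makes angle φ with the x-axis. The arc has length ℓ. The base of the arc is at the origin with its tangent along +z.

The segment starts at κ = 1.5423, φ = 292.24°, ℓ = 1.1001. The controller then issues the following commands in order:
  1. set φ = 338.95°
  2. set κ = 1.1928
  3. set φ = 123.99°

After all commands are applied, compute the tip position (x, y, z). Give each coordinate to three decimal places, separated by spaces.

initial: κ=1.5423, φ=292.24°, ℓ=1.1001
cmd 1: set φ=338.95° → (κ,φ,ℓ)=(1.5423,338.95°,1.1001) → tip=(0.6811,-0.2621,0.6433)
cmd 2: set κ=1.1928 → (κ,φ,ℓ)=(1.1928,338.95°,1.1001) → tip=(0.5823,-0.2241,0.8105)
cmd 3: set φ=123.99° → (κ,φ,ℓ)=(1.1928,123.99°,1.1001) → tip=(-0.3488,0.5174,0.8105)

-0.349 0.517 0.810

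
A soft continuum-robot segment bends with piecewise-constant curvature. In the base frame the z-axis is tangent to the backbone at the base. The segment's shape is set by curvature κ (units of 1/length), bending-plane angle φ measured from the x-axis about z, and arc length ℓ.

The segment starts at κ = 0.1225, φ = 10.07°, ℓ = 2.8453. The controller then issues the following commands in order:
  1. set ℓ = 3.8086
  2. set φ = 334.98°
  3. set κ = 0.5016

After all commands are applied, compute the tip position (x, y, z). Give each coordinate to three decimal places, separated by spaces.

initial: κ=0.1225, φ=10.07°, ℓ=2.8453
cmd 1: set ℓ=3.8086 → (κ,φ,ℓ)=(0.1225,10.07°,3.8086) → tip=(0.8590,0.1526,3.6719)
cmd 2: set φ=334.98° → (κ,φ,ℓ)=(0.1225,334.98°,3.8086) → tip=(0.7906,-0.3690,3.6719)
cmd 3: set κ=0.5016 → (κ,φ,ℓ)=(0.5016,334.98°,3.8086) → tip=(2.4083,-1.1240,1.8798)

2.408 -1.124 1.880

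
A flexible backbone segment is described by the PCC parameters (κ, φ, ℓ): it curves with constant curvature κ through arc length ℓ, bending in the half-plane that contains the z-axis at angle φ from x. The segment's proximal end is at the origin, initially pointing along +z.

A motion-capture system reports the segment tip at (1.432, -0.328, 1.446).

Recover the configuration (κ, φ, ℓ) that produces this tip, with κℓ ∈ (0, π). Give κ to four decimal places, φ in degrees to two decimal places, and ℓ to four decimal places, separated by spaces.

0.6915 347.10 2.2946

ρ = √(x²+y²) = √(1.432² + -0.328²) = 1.46908
φ = atan2(y, x) mod 360° = atan2(-0.328, 1.432) = 347.0989°
|p|² = ρ² + z² = 1.46908² + 1.446² = 4.24912
κ = 2ρ / |p|² = 2×1.46908 / 4.24912 = 0.69148
θ = 2·atan2(ρ, z) = 2·atan2(1.46908, 1.446) = 1.58663 rad
ℓ = θ/κ = 1.58663/0.69148 = 2.29456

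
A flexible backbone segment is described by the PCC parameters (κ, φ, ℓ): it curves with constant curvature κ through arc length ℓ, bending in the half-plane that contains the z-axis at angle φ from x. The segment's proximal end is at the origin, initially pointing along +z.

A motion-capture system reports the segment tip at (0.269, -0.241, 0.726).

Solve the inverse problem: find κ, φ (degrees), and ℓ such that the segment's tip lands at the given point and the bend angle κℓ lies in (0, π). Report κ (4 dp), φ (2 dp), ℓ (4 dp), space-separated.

ρ = √(x²+y²) = √(0.269² + -0.241²) = 0.36117
φ = atan2(y, x) mod 360° = atan2(-0.241, 0.269) = 318.1425°
|p|² = ρ² + z² = 0.36117² + 0.726² = 0.65752
κ = 2ρ / |p|² = 2×0.36117 / 0.65752 = 1.09858
θ = 2·atan2(ρ, z) = 2·atan2(0.36117, 0.726) = 0.92325 rad
ℓ = θ/κ = 0.92325/1.09858 = 0.84041

1.0986 318.14 0.8404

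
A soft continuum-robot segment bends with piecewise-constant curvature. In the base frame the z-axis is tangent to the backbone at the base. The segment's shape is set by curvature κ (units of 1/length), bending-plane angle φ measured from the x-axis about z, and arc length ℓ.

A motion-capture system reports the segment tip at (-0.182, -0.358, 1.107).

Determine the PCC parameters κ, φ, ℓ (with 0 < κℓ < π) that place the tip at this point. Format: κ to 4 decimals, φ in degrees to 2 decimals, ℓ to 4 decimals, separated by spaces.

ρ = √(x²+y²) = √(-0.182² + -0.358²) = 0.40161
φ = atan2(y, x) mod 360° = atan2(-0.358, -0.182) = 243.0521°
|p|² = ρ² + z² = 0.40161² + 1.107² = 1.38674
κ = 2ρ / |p|² = 2×0.40161 / 1.38674 = 0.57921
θ = 2·atan2(ρ, z) = 2·atan2(0.40161, 1.107) = 0.69604 rad
ℓ = θ/κ = 0.69604/0.57921 = 1.20171

0.5792 243.05 1.2017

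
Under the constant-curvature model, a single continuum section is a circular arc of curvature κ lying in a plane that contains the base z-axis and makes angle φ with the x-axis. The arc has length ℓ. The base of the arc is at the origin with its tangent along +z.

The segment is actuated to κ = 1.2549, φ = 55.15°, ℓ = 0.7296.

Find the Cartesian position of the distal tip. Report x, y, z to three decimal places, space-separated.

θ = κ·ℓ = 1.2549 × 0.7296 = 0.91558 rad
ρ = (1 − cos θ)/κ = (1 − 0.60933)/1.2549 = 0.31131
z = sin θ / κ = 0.79291/1.2549 = 0.63185
x = ρ cos φ = 0.31131 × cos(55.15°) = 0.17789
y = ρ sin φ = 0.31131 × sin(55.15°) = 0.25548

0.178 0.255 0.632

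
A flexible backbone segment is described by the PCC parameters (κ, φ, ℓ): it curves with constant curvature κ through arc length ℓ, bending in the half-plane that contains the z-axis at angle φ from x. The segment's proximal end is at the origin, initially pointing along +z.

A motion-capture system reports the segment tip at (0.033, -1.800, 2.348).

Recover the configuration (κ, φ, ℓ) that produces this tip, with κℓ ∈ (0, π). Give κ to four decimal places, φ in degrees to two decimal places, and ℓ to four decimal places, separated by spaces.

ρ = √(x²+y²) = √(0.033² + -1.800²) = 1.80030
φ = atan2(y, x) mod 360° = atan2(-1.800, 0.033) = 271.0503°
|p|² = ρ² + z² = 1.80030² + 2.348² = 8.75419
κ = 2ρ / |p|² = 2×1.80030 / 8.75419 = 0.41130
θ = 2·atan2(ρ, z) = 2·atan2(1.80030, 2.348) = 1.30826 rad
ℓ = θ/κ = 1.30826/0.41130 = 3.18078

0.4113 271.05 3.1808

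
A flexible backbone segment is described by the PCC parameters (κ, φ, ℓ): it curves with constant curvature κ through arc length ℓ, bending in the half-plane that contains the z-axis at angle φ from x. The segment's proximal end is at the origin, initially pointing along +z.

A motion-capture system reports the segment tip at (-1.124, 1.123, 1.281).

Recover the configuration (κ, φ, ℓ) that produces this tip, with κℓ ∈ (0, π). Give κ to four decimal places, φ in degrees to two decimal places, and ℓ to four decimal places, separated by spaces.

ρ = √(x²+y²) = √(-1.124² + 1.123²) = 1.58887
φ = atan2(y, x) mod 360° = atan2(1.123, -1.124) = 135.0255°
|p|² = ρ² + z² = 1.58887² + 1.281² = 4.16547
κ = 2ρ / |p|² = 2×1.58887 / 4.16547 = 0.76288
θ = 2·atan2(ρ, z) = 2·atan2(1.58887, 1.281) = 1.78453 rad
ℓ = θ/κ = 1.78453/0.76288 = 2.33921

0.7629 135.03 2.3392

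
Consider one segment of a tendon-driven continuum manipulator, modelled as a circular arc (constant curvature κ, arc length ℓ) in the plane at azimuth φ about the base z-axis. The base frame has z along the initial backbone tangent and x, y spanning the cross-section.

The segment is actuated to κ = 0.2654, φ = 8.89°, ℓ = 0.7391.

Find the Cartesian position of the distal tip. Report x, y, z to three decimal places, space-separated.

0.071 0.011 0.734

θ = κ·ℓ = 0.2654 × 0.7391 = 0.19616 rad
ρ = (1 − cos θ)/κ = (1 − 0.98082)/0.2654 = 0.07226
z = sin θ / κ = 0.19490/0.2654 = 0.73437
x = ρ cos φ = 0.07226 × cos(8.89°) = 0.07139
y = ρ sin φ = 0.07226 × sin(8.89°) = 0.01117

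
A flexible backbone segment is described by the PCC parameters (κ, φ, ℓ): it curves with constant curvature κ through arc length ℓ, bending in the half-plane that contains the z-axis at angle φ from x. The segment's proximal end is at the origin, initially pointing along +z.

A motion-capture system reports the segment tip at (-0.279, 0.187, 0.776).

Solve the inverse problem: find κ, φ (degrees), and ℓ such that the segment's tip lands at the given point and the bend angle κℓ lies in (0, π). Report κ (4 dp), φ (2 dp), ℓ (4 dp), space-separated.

ρ = √(x²+y²) = √(-0.279² + 0.187²) = 0.33587
φ = atan2(y, x) mod 360° = atan2(0.187, -0.279) = 146.1680°
|p|² = ρ² + z² = 0.33587² + 0.776² = 0.71499
κ = 2ρ / |p|² = 2×0.33587 / 0.71499 = 0.93952
θ = 2·atan2(ρ, z) = 2·atan2(0.33587, 0.776) = 0.81696 rad
ℓ = θ/κ = 0.81696/0.93952 = 0.86955

0.9395 146.17 0.8695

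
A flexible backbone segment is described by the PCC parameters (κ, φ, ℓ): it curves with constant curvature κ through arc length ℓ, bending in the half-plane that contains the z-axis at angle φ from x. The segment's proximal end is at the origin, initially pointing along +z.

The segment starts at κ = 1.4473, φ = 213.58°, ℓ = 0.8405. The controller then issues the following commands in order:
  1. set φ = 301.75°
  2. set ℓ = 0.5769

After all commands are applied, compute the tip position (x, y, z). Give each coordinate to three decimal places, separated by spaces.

initial: κ=1.4473, φ=213.58°, ℓ=0.8405
cmd 1: set φ=301.75° → (κ,φ,ℓ)=(1.4473,301.75°,0.8405) → tip=(0.2374,-0.3837,0.6480)
cmd 2: set ℓ=0.5769 → (κ,φ,ℓ)=(1.4473,301.75°,0.5769) → tip=(0.1195,-0.1932,0.5122)

0.120 -0.193 0.512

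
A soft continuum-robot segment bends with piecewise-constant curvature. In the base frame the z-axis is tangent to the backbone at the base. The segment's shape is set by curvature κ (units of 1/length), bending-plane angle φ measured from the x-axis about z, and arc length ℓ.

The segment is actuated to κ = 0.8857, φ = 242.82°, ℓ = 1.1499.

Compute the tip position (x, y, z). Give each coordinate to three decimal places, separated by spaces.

-0.245 -0.477 0.961

θ = κ·ℓ = 0.8857 × 1.1499 = 1.01847 rad
ρ = (1 − cos θ)/κ = (1 − 0.52467)/0.8857 = 0.53667
z = sin θ / κ = 0.85130/0.8857 = 0.96117
x = ρ cos φ = 0.53667 × cos(242.82°) = -0.24514
y = ρ sin φ = 0.53667 × sin(242.82°) = -0.47741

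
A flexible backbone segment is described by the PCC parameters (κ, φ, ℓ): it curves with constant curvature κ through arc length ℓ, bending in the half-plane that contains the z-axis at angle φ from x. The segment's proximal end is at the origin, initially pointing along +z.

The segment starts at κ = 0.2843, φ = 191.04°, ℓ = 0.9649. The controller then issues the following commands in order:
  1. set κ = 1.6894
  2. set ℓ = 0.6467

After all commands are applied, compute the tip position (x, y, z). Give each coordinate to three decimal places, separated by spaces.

initial: κ=0.2843, φ=191.04°, ℓ=0.9649
cmd 1: set κ=1.6894 → (κ,φ,ℓ)=(1.6894,191.04°,0.9649) → tip=(-0.6154,-0.1201,0.5909)
cmd 2: set ℓ=0.6467 → (κ,φ,ℓ)=(1.6894,191.04°,0.6467) → tip=(-0.3136,-0.0612,0.5255)

-0.314 -0.061 0.526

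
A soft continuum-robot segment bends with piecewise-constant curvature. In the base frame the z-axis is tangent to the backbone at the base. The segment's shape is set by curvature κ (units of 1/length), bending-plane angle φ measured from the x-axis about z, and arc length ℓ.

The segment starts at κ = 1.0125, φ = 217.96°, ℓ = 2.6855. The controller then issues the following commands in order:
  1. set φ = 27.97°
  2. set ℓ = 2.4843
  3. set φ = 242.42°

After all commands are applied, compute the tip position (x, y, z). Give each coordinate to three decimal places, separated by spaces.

initial: κ=1.0125, φ=217.96°, ℓ=2.6855
cmd 1: set φ=27.97° → (κ,φ,ℓ)=(1.0125,27.97°,2.6855) → tip=(1.6679,0.8857,0.4050)
cmd 2: set ℓ=2.4843 → (κ,φ,ℓ)=(1.0125,27.97°,2.4843) → tip=(1.5791,0.8385,0.5789)
cmd 3: set φ=242.42° → (κ,φ,ℓ)=(1.0125,242.42°,2.4843) → tip=(-0.8278,-1.5847,0.5789)

-0.828 -1.585 0.579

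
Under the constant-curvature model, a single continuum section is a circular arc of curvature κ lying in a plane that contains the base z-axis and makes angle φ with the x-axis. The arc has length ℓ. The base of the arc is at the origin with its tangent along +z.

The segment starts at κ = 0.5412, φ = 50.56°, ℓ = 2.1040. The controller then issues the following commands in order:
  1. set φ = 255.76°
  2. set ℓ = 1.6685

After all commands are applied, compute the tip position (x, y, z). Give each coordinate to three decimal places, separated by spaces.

-0.173 -0.682 1.451

initial: κ=0.5412, φ=50.56°, ℓ=2.1040
cmd 1: set φ=255.76° → (κ,φ,ℓ)=(0.5412,255.76°,2.1040) → tip=(-0.2642,-1.0409,1.6779)
cmd 2: set ℓ=1.6685 → (κ,φ,ℓ)=(0.5412,255.76°,1.6685) → tip=(-0.1731,-0.6819,1.4508)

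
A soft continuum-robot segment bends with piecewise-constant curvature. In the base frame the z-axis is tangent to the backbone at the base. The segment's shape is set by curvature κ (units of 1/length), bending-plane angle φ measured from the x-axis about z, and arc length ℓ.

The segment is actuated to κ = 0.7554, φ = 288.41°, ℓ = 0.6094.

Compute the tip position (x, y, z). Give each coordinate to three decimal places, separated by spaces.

0.044 -0.131 0.588

θ = κ·ℓ = 0.7554 × 0.6094 = 0.46034 rad
ρ = (1 − cos θ)/κ = (1 − 0.89590)/0.7554 = 0.13781
z = sin θ / κ = 0.44425/0.7554 = 0.58810
x = ρ cos φ = 0.13781 × cos(288.41°) = 0.04352
y = ρ sin φ = 0.13781 × sin(288.41°) = -0.13075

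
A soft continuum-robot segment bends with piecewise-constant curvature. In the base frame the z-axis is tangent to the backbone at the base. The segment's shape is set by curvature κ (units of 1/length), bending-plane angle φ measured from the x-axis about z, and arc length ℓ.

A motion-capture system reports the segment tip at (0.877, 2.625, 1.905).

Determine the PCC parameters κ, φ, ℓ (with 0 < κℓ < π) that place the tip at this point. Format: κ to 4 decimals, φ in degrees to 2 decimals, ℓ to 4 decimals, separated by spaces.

ρ = √(x²+y²) = √(0.877² + 2.625²) = 2.76763
φ = atan2(y, x) mod 360° = atan2(2.625, 0.877) = 71.5258°
|p|² = ρ² + z² = 2.76763² + 1.905² = 11.28878
κ = 2ρ / |p|² = 2×2.76763 / 11.28878 = 0.49033
θ = 2·atan2(ρ, z) = 2·atan2(2.76763, 1.905) = 1.93591 rad
ℓ = θ/κ = 1.93591/0.49033 = 3.94816

0.4903 71.53 3.9482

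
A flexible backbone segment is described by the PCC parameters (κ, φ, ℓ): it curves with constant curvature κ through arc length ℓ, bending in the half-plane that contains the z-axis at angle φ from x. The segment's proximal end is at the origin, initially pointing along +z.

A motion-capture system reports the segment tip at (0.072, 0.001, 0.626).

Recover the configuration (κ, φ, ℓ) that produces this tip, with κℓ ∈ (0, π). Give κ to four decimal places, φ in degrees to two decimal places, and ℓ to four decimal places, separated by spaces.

ρ = √(x²+y²) = √(0.072² + 0.001²) = 0.07201
φ = atan2(y, x) mod 360° = atan2(0.001, 0.072) = 0.7957°
|p|² = ρ² + z² = 0.07201² + 0.626² = 0.39706
κ = 2ρ / |p|² = 2×0.07201 / 0.39706 = 0.36270
θ = 2·atan2(ρ, z) = 2·atan2(0.07201, 0.626) = 0.22905 rad
ℓ = θ/κ = 0.22905/0.36270 = 0.63151

0.3627 0.80 0.6315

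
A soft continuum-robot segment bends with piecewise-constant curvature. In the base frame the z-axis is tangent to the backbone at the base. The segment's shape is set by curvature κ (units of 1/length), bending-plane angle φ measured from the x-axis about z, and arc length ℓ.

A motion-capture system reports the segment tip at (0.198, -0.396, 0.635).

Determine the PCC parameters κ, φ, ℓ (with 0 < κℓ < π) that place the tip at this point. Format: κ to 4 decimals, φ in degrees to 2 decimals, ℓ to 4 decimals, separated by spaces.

1.4777 296.57 0.8241

ρ = √(x²+y²) = √(0.198² + -0.396²) = 0.44274
φ = atan2(y, x) mod 360° = atan2(-0.396, 0.198) = 296.5651°
|p|² = ρ² + z² = 0.44274² + 0.635² = 0.59925
κ = 2ρ / |p|² = 2×0.44274 / 0.59925 = 1.47766
θ = 2·atan2(ρ, z) = 2·atan2(0.44274, 0.635) = 1.21773 rad
ℓ = θ/κ = 1.21773/1.47766 = 0.82409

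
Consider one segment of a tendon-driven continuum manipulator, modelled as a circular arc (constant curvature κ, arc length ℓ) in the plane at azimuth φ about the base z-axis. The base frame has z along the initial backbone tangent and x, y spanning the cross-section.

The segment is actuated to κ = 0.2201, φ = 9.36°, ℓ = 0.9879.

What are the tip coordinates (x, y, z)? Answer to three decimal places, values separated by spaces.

θ = κ·ℓ = 0.2201 × 0.9879 = 0.21744 rad
ρ = (1 − cos θ)/κ = (1 − 0.97645)/0.2201 = 0.10698
z = sin θ / κ = 0.21573/0.2201 = 0.98013
x = ρ cos φ = 0.10698 × cos(9.36°) = 0.10556
y = ρ sin φ = 0.10698 × sin(9.36°) = 0.01740

0.106 0.017 0.980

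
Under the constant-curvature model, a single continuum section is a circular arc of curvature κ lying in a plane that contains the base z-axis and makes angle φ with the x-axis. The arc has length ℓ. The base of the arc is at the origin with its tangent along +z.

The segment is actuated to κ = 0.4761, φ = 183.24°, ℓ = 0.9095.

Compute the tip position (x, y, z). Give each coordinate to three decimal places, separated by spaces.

θ = κ·ℓ = 0.4761 × 0.9095 = 0.43301 rad
ρ = (1 − cos θ)/κ = (1 − 0.90771)/0.4761 = 0.19386
z = sin θ / κ = 0.41961/0.4761 = 0.88134
x = ρ cos φ = 0.19386 × cos(183.24°) = -0.19355
y = ρ sin φ = 0.19386 × sin(183.24°) = -0.01096

-0.194 -0.011 0.881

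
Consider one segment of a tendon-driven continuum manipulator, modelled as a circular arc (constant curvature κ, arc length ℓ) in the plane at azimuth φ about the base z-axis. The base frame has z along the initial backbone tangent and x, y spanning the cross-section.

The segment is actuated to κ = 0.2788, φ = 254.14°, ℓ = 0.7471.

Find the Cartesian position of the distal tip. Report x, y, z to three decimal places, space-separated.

-0.021 -0.075 0.742

θ = κ·ℓ = 0.2788 × 0.7471 = 0.20829 rad
ρ = (1 − cos θ)/κ = (1 − 0.97839)/0.2788 = 0.07753
z = sin θ / κ = 0.20679/0.2788 = 0.74171
x = ρ cos φ = 0.07753 × cos(254.14°) = -0.02119
y = ρ sin φ = 0.07753 × sin(254.14°) = -0.07458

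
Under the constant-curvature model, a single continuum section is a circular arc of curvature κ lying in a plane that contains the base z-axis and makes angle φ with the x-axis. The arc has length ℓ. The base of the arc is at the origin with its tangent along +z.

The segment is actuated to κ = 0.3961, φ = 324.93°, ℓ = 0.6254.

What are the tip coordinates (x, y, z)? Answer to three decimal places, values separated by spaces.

0.063 -0.044 0.619

θ = κ·ℓ = 0.3961 × 0.6254 = 0.24772 rad
ρ = (1 − cos θ)/κ = (1 − 0.96947)/0.3961 = 0.07707
z = sin θ / κ = 0.24520/0.3961 = 0.61902
x = ρ cos φ = 0.07707 × cos(324.93°) = 0.06308
y = ρ sin φ = 0.07707 × sin(324.93°) = -0.04428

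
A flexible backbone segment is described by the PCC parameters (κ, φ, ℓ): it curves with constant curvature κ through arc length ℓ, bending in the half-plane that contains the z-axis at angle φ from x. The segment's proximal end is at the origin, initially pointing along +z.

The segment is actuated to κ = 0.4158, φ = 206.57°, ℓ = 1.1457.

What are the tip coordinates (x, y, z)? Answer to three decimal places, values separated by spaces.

θ = κ·ℓ = 0.4158 × 1.1457 = 0.47638 rad
ρ = (1 − cos θ)/κ = (1 − 0.88866)/0.4158 = 0.26777
z = sin θ / κ = 0.45857/0.4158 = 1.10285
x = ρ cos φ = 0.26777 × cos(206.57°) = -0.23949
y = ρ sin φ = 0.26777 × sin(206.57°) = -0.11977

-0.239 -0.120 1.103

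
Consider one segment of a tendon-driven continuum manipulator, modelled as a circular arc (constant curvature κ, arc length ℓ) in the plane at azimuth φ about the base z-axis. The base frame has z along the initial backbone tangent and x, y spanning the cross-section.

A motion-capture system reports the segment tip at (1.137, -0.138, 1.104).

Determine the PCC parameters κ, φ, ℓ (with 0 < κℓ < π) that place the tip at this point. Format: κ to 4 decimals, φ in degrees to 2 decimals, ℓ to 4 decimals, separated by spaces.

0.9052 353.08 1.7759

ρ = √(x²+y²) = √(1.137² + -0.138²) = 1.14534
φ = atan2(y, x) mod 360° = atan2(-0.138, 1.137) = 353.0797°
|p|² = ρ² + z² = 1.14534² + 1.104² = 2.53063
κ = 2ρ / |p|² = 2×1.14534 / 2.53063 = 0.90519
θ = 2·atan2(ρ, z) = 2·atan2(1.14534, 1.104) = 1.60755 rad
ℓ = θ/κ = 1.60755/0.90519 = 1.77594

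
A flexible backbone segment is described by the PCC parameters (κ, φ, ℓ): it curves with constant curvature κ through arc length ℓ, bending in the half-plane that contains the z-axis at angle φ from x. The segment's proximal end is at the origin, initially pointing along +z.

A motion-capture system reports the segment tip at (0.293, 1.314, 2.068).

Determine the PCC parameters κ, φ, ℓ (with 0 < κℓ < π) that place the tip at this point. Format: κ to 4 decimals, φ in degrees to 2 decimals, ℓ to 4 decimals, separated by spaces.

0.4422 77.43 2.6101

ρ = √(x²+y²) = √(0.293² + 1.314²) = 1.34627
φ = atan2(y, x) mod 360° = atan2(1.314, 0.293) = 77.4296°
|p|² = ρ² + z² = 1.34627² + 2.068² = 6.08907
κ = 2ρ / |p|² = 2×1.34627 / 6.08907 = 0.44219
θ = 2·atan2(ρ, z) = 2·atan2(1.34627, 2.068) = 1.15416 rad
ℓ = θ/κ = 1.15416/0.44219 = 2.61008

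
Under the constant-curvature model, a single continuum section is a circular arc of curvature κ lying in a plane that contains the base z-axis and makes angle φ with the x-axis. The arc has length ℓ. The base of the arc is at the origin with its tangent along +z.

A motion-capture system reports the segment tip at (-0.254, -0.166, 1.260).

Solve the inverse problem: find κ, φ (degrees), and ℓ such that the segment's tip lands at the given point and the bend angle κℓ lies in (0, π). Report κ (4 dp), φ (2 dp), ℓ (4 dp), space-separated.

ρ = √(x²+y²) = √(-0.254² + -0.166²) = 0.30343
φ = atan2(y, x) mod 360° = atan2(-0.166, -0.254) = 213.1664°
|p|² = ρ² + z² = 0.30343² + 1.260² = 1.67967
κ = 2ρ / |p|² = 2×0.30343 / 1.67967 = 0.36130
θ = 2·atan2(ρ, z) = 2·atan2(0.30343, 1.260) = 0.47264 rad
ℓ = θ/κ = 0.47264/0.36130 = 1.30816

0.3613 213.17 1.3082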